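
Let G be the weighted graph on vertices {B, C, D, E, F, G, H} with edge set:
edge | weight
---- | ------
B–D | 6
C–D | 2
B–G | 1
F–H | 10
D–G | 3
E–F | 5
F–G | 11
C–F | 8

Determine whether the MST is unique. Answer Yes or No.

Kruskal's algorithm — process edges by increasing weight (ties by edge label):
B–G (1): add — endpoints in different components.
C–D (2): add — endpoints in different components.
D–G (3): add — endpoints in different components.
E–F (5): add — endpoints in different components.
B–D (6): skip — B and D already connected.
C–F (8): add — endpoints in different components.
F–H (10): add — endpoints in different components.
Every non-tree edge has weight strictly greater than the heaviest edge on the tree path between its endpoints, so the MST is unique.

Yes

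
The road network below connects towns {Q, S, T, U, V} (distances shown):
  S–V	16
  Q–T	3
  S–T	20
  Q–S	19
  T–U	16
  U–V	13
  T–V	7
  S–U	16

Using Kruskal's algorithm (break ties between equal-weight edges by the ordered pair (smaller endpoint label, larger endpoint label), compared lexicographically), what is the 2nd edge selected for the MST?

Sort edges by weight, then run Kruskal:
Q–T (3): add — endpoints in different components.
T–V (7): add — endpoints in different components.
U–V (13): add — endpoints in different components.
S–U (16): add — endpoints in different components.
The 2nd edge added is T–V.

T-V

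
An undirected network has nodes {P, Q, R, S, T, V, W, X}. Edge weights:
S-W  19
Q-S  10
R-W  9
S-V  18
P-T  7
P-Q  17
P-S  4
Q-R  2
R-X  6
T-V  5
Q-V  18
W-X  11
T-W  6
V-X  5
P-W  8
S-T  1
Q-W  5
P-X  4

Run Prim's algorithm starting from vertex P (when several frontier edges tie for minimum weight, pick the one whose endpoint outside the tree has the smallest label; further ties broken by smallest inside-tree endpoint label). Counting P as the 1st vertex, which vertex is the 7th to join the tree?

Q

Prim, starting at P.
Step 1: cheapest edge leaving the tree is P-S (4); add S.
Step 2: cheapest edge leaving the tree is S-T (1); add T.
Step 3: cheapest edge leaving the tree is P-X (4); add X.
Step 4: cheapest edge leaving the tree is T-V (5); add V.
Step 5: cheapest edge leaving the tree is R-X (6); add R.
Step 6: cheapest edge leaving the tree is Q-R (2); add Q.
Step 7: cheapest edge leaving the tree is Q-W (5); add W.
Vertex order: P, S, T, X, V, R, Q, W. The 7th vertex is Q.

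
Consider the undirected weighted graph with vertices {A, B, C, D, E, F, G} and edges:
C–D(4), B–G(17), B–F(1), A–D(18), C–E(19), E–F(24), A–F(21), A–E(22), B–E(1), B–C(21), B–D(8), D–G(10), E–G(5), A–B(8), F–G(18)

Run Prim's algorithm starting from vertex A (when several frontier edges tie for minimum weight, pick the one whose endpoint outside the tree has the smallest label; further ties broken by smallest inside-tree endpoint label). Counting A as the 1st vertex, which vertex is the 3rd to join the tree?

E

Prim, starting at A.
Step 1: cheapest edge leaving the tree is A–B (8); add B.
Step 2: cheapest edge leaving the tree is B–E (1); add E.
Step 3: cheapest edge leaving the tree is B–F (1); add F.
Step 4: cheapest edge leaving the tree is E–G (5); add G.
Step 5: cheapest edge leaving the tree is B–D (8); add D.
Step 6: cheapest edge leaving the tree is C–D (4); add C.
Vertex order: A, B, E, F, G, D, C. The 3rd vertex is E.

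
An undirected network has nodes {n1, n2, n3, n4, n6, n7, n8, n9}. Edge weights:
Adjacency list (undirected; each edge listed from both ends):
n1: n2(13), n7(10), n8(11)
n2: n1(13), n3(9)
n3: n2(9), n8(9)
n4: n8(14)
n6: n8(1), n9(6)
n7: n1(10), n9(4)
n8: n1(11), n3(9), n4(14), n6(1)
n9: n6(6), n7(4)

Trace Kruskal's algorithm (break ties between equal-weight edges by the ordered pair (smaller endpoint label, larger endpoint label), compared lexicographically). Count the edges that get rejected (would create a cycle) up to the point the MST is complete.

2

Sort edges by weight, then run Kruskal:
n6—n8 (1): add — endpoints in different components.
n7—n9 (4): add — endpoints in different components.
n6—n9 (6): add — endpoints in different components.
n2—n3 (9): add — endpoints in different components.
n3—n8 (9): add — endpoints in different components.
n1—n7 (10): add — endpoints in different components.
n1—n8 (11): skip — n8 and n1 already connected.
n1—n2 (13): skip — n2 and n1 already connected.
n4—n8 (14): add — endpoints in different components.
Edges rejected before the tree was complete: 2.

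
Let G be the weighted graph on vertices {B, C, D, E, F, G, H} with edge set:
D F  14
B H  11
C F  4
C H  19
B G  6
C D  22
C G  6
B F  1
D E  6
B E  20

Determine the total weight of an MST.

42

Kruskal: consider edges lightest-first.
B F (1): add — endpoints in different components.
C F (4): add — endpoints in different components.
B G (6): add — endpoints in different components.
C G (6): skip — C and G already connected.
D E (6): add — endpoints in different components.
B H (11): add — endpoints in different components.
D F (14): add — endpoints in different components.
MST edges: B F, C F, B G, D E, B H, D F; total weight 1+4+6+6+11+14 = 42.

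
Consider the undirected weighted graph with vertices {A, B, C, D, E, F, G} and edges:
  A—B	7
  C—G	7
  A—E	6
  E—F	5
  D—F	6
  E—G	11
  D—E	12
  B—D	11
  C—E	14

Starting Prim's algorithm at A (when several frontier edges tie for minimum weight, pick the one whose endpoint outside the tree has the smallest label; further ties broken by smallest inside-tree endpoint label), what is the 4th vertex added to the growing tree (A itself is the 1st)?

D

Prim, starting at A.
Step 1: cheapest edge leaving the tree is A—E (6); add E.
Step 2: cheapest edge leaving the tree is E—F (5); add F.
Step 3: cheapest edge leaving the tree is D—F (6); add D.
Step 4: cheapest edge leaving the tree is A—B (7); add B.
Step 5: cheapest edge leaving the tree is E—G (11); add G.
Step 6: cheapest edge leaving the tree is C—G (7); add C.
Vertex order: A, E, F, D, B, G, C. The 4th vertex is D.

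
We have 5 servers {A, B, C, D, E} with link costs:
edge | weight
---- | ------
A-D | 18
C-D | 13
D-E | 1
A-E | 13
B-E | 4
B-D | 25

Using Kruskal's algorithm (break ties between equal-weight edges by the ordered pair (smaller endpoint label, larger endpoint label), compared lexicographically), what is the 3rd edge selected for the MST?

A-E

Kruskal's algorithm — process edges by increasing weight (ties by edge label):
D-E (1): add — endpoints in different components.
B-E (4): add — endpoints in different components.
A-E (13): add — endpoints in different components.
C-D (13): add — endpoints in different components.
The 3rd edge added is A-E.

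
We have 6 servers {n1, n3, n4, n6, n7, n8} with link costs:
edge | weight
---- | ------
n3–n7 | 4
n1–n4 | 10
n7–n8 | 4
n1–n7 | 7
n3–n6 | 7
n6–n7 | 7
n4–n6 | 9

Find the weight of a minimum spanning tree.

Grow the tree from n7 using Prim:
Step 1: frontier [n3–n7 4, n7–n8 4, n1–n7 7, n6–n7 7] → take n3–n7 (4); add n3.
Step 2: frontier [n3–n6 7, n7–n8 4, n1–n7 7, n6–n7 7] → take n7–n8 (4); add n8.
Step 3: frontier [n3–n6 7, n1–n7 7, n6–n7 7] → take n1–n7 (7); add n1.
Step 4: frontier [n1–n4 10, n3–n6 7, n6–n7 7] → take n3–n6 (7); add n6.
Step 5: frontier [n1–n4 10, n4–n6 9] → take n4–n6 (9); add n4.
MST edges: n3–n7, n7–n8, n1–n7, n3–n6, n4–n6; total weight 4+4+7+7+9 = 31.

31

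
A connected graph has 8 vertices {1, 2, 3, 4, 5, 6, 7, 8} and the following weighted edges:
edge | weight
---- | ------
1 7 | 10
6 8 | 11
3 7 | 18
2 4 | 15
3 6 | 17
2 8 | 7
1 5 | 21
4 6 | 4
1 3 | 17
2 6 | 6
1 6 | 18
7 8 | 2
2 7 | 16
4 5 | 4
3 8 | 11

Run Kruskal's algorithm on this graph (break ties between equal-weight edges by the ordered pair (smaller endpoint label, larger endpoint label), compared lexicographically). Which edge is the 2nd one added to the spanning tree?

4-5

Kruskal's algorithm — process edges by increasing weight (ties by edge label):
7 8 (2): add — endpoints in different components.
4 5 (4): add — endpoints in different components.
4 6 (4): add — endpoints in different components.
2 6 (6): add — endpoints in different components.
2 8 (7): add — endpoints in different components.
1 7 (10): add — endpoints in different components.
3 8 (11): add — endpoints in different components.
The 2nd edge added is 4 5.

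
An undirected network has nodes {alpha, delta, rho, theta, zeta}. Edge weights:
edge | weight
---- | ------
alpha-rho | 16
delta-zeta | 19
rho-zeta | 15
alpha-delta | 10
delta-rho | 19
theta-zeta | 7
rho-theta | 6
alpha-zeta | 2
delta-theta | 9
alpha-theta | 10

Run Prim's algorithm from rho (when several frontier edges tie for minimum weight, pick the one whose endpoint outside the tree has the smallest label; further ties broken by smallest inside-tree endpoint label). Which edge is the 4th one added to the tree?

delta-theta

Prim, starting at rho.
Step 1: cheapest edge leaving the tree is rho-theta (6); add theta.
Step 2: cheapest edge leaving the tree is theta-zeta (7); add zeta.
Step 3: cheapest edge leaving the tree is alpha-zeta (2); add alpha.
Step 4: cheapest edge leaving the tree is delta-theta (9); add delta.
The 4th edge added is delta-theta.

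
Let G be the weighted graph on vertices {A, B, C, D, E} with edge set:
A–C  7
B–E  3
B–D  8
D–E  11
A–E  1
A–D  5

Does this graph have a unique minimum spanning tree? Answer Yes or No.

Yes

Sort edges by weight, then run Kruskal:
A–E (1): add. Components now {A,E} {B} {C} {D}
B–E (3): add. Components now {A,B,E} {C} {D}
A–D (5): add. Components now {A,B,D,E} {C}
A–C (7): add. Components now {A,B,C,D,E}
Every non-tree edge has weight strictly greater than the heaviest edge on the tree path between its endpoints, so the MST is unique.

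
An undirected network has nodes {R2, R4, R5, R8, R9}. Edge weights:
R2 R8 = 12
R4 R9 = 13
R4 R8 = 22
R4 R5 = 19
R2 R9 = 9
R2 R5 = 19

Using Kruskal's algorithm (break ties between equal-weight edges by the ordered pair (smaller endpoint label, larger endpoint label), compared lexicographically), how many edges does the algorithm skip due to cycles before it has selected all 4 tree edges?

0

Kruskal: consider edges lightest-first.
R2 R9 (9): add. Components now {R2,R9} {R5} {R4} {R8}
R2 R8 (12): add. Components now {R2,R8,R9} {R5} {R4}
R4 R9 (13): add. Components now {R2,R4,R8,R9} {R5}
R2 R5 (19): add. Components now {R2,R4,R5,R8,R9}
Edges rejected before the tree was complete: 0.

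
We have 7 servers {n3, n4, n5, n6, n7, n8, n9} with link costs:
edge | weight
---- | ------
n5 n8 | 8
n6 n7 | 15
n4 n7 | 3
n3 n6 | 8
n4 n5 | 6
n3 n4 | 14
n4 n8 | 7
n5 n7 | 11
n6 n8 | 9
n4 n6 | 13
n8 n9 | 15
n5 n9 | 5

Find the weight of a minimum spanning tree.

38

Grow the tree from n3 using Prim:
Step 1: frontier [n3 n6 8, n3 n4 14] → take n3 n6 (8); add n6.
Step 2: frontier [n3 n4 14, n6 n8 9, n4 n6 13, n6 n7 15] → take n6 n8 (9); add n8.
Step 3: frontier [n3 n4 14, n4 n6 13, n6 n7 15, n4 n8 7, n5 n8 8, n8 n9 15] → take n4 n8 (7); add n4.
Step 4: frontier [n4 n7 3, n4 n5 6, n6 n7 15, n5 n8 8, n8 n9 15] → take n4 n7 (3); add n7.
Step 5: frontier [n4 n5 6, n5 n7 11, n5 n8 8, n8 n9 15] → take n4 n5 (6); add n5.
Step 6: frontier [n5 n9 5, n8 n9 15] → take n5 n9 (5); add n9.
MST edges: n3 n6, n6 n8, n4 n8, n4 n7, n4 n5, n5 n9; total weight 8+9+7+3+6+5 = 38.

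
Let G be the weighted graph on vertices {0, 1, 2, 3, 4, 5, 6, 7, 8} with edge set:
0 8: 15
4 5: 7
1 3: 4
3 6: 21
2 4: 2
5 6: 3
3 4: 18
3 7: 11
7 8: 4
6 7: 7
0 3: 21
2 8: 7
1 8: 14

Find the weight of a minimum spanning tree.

Kruskal's algorithm — process edges by increasing weight (ties by edge label):
2 4 (2): add — endpoints in different components.
5 6 (3): add — endpoints in different components.
1 3 (4): add — endpoints in different components.
7 8 (4): add — endpoints in different components.
2 8 (7): add — endpoints in different components.
4 5 (7): add — endpoints in different components.
6 7 (7): skip — 6 and 7 already connected.
3 7 (11): add — endpoints in different components.
1 8 (14): skip — 1 and 8 already connected.
0 8 (15): add — endpoints in different components.
MST edges: 2 4, 5 6, 1 3, 7 8, 2 8, 4 5, 3 7, 0 8; total weight 2+3+4+4+7+7+11+15 = 53.

53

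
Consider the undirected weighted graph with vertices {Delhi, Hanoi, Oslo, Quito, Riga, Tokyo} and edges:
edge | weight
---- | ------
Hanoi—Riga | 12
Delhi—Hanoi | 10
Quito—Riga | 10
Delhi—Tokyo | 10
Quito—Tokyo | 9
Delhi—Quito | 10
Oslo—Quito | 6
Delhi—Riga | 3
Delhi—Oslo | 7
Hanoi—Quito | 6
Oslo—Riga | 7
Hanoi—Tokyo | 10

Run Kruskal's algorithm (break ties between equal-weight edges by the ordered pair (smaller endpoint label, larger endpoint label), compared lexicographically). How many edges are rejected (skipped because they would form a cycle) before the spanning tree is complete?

1

Kruskal's algorithm — process edges by increasing weight (ties by edge label):
Delhi—Riga (3): add. Components now {Hanoi} {Tokyo} {Delhi,Riga} {Quito} {Oslo}
Hanoi—Quito (6): add. Components now {Hanoi,Quito} {Tokyo} {Delhi,Riga} {Oslo}
Oslo—Quito (6): add. Components now {Hanoi,Oslo,Quito} {Tokyo} {Delhi,Riga}
Delhi—Oslo (7): add. Components now {Delhi,Hanoi,Oslo,Quito,Riga} {Tokyo}
Oslo—Riga (7): skip — Riga and Oslo already connected.
Quito—Tokyo (9): add. Components now {Delhi,Hanoi,Oslo,Quito,Riga,Tokyo}
Edges rejected before the tree was complete: 1.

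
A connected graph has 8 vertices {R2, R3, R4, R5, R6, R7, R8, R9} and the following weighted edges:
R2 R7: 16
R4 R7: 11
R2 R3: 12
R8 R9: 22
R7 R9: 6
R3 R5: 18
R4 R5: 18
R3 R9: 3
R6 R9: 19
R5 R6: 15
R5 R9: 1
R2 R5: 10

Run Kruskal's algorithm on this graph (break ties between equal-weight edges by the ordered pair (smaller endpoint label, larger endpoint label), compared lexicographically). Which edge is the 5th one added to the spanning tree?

Kruskal's algorithm — process edges by increasing weight (ties by edge label):
R5 R9 (1): add — endpoints in different components.
R3 R9 (3): add — endpoints in different components.
R7 R9 (6): add — endpoints in different components.
R2 R5 (10): add — endpoints in different components.
R4 R7 (11): add — endpoints in different components.
R2 R3 (12): skip — R3 and R2 already connected.
R5 R6 (15): add — endpoints in different components.
R2 R7 (16): skip — R7 and R2 already connected.
R3 R5 (18): skip — R5 and R3 already connected.
R4 R5 (18): skip — R5 and R4 already connected.
R6 R9 (19): skip — R9 and R6 already connected.
R8 R9 (22): add — endpoints in different components.
The 5th edge added is R4 R7.

R4-R7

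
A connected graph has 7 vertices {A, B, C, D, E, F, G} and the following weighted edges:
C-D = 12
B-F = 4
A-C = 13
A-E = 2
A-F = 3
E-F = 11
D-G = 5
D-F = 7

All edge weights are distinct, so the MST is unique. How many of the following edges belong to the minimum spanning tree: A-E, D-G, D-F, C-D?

4

Sort edges by weight, then run Kruskal:
A-E (2): add — endpoints in different components.
A-F (3): add — endpoints in different components.
B-F (4): add — endpoints in different components.
D-G (5): add — endpoints in different components.
D-F (7): add — endpoints in different components.
E-F (11): skip — E and F already connected.
C-D (12): add — endpoints in different components.
MST edge set: {A-E, A-F, B-F, D-G, D-F, C-D}.
Of the listed edges, {A-E, D-G, D-F, C-D} are in the MST → 4.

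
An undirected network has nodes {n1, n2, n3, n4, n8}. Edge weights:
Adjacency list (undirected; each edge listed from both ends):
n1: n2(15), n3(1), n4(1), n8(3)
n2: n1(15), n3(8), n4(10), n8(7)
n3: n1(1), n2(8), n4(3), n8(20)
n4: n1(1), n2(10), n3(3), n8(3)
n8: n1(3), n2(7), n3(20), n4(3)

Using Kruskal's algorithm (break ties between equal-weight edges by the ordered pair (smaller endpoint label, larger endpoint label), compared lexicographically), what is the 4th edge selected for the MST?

n2-n8

Sort edges by weight, then run Kruskal:
n1 n3 (1): add — endpoints in different components.
n1 n4 (1): add — endpoints in different components.
n1 n8 (3): add — endpoints in different components.
n3 n4 (3): skip — n4 and n3 already connected.
n4 n8 (3): skip — n4 and n8 already connected.
n2 n8 (7): add — endpoints in different components.
The 4th edge added is n2 n8.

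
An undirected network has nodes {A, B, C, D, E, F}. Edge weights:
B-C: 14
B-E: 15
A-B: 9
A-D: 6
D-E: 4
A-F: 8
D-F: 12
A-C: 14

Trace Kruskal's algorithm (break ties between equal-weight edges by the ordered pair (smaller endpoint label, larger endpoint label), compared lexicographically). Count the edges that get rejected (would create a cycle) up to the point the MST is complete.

Kruskal's algorithm — process edges by increasing weight (ties by edge label):
D-E (4): add — endpoints in different components.
A-D (6): add — endpoints in different components.
A-F (8): add — endpoints in different components.
A-B (9): add — endpoints in different components.
D-F (12): skip — D and F already connected.
A-C (14): add — endpoints in different components.
Edges rejected before the tree was complete: 1.

1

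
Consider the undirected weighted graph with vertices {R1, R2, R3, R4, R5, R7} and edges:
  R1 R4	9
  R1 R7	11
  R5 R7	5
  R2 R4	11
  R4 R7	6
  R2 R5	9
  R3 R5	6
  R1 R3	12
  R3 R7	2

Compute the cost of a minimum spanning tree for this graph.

31

Kruskal: consider edges lightest-first.
R3 R7 (2): add — endpoints in different components.
R5 R7 (5): add — endpoints in different components.
R3 R5 (6): skip — R5 and R3 already connected.
R4 R7 (6): add — endpoints in different components.
R1 R4 (9): add — endpoints in different components.
R2 R5 (9): add — endpoints in different components.
MST edges: R3 R7, R5 R7, R4 R7, R1 R4, R2 R5; total weight 2+5+6+9+9 = 31.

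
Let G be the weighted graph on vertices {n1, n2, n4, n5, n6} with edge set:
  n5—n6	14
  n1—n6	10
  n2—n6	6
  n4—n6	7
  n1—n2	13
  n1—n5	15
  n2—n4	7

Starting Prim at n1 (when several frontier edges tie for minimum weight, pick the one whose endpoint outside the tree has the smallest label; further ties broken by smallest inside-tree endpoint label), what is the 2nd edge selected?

Prim, starting at n1.
Step 1: frontier [n1—n6 10, n1—n2 13, n1—n5 15] → take n1—n6 (10); add n6.
Step 2: frontier [n1—n2 13, n1—n5 15, n2—n6 6, n4—n6 7, n5—n6 14] → take n2—n6 (6); add n2.
Step 3: frontier [n1—n5 15, n2—n4 7, n4—n6 7, n5—n6 14] → take n2—n4 (7); add n4.
Step 4: frontier [n1—n5 15, n5—n6 14] → take n5—n6 (14); add n5.
The 2nd edge added is n2—n6.

n2-n6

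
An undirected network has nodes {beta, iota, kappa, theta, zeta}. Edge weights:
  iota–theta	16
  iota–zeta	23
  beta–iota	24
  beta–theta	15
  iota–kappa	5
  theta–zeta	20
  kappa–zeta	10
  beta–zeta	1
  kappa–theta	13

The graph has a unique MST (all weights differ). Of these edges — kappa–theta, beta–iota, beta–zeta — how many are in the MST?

Kruskal's algorithm — process edges by increasing weight (ties by edge label):
beta–zeta (1): add. Components now {beta,zeta} {theta} {kappa} {iota}
iota–kappa (5): add. Components now {beta,zeta} {theta} {iota,kappa}
kappa–zeta (10): add. Components now {beta,iota,kappa,zeta} {theta}
kappa–theta (13): add. Components now {beta,iota,kappa,theta,zeta}
MST edge set: {beta–zeta, iota–kappa, kappa–zeta, kappa–theta}.
Of the listed edges, {kappa–theta, beta–zeta} are in the MST → 2.

2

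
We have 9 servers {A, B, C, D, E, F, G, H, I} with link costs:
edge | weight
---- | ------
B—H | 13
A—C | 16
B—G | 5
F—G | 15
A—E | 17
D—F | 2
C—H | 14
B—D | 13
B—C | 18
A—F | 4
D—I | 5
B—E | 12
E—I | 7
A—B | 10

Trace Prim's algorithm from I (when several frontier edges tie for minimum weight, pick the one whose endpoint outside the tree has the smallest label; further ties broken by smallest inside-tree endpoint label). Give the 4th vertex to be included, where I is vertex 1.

Prim's algorithm from I:
Step 1: cheapest edge leaving the tree is D—I (5); add D.
Step 2: cheapest edge leaving the tree is D—F (2); add F.
Step 3: cheapest edge leaving the tree is A—F (4); add A.
Step 4: cheapest edge leaving the tree is E—I (7); add E.
Step 5: cheapest edge leaving the tree is A—B (10); add B.
Step 6: cheapest edge leaving the tree is B—G (5); add G.
Step 7: cheapest edge leaving the tree is B—H (13); add H.
Step 8: cheapest edge leaving the tree is C—H (14); add C.
Vertex order: I, D, F, A, E, B, G, H, C. The 4th vertex is A.

A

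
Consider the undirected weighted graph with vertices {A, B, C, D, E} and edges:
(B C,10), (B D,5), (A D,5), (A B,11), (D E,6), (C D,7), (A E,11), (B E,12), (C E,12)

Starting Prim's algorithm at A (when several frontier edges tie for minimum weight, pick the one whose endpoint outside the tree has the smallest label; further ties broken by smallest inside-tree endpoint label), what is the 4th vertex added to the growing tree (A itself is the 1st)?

E

Prim's algorithm from A:
Step 1: frontier [A D 5, A B 11, A E 11] → take A D (5); add D.
Step 2: frontier [A B 11, A E 11, B D 5, D E 6, C D 7] → take B D (5); add B.
Step 3: frontier [A E 11, B C 10, B E 12, D E 6, C D 7] → take D E (6); add E.
Step 4: frontier [B C 10, C D 7, C E 12] → take C D (7); add C.
Vertex order: A, D, B, E, C. The 4th vertex is E.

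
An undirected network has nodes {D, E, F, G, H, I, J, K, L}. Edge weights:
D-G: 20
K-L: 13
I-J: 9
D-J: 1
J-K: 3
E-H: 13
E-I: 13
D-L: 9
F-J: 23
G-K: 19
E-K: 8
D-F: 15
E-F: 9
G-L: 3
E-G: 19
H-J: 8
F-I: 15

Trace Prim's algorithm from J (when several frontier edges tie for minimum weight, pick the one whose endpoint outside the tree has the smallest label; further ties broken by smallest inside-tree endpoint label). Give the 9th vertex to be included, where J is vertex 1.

Grow the tree from J using Prim:
Step 1: cheapest edge leaving the tree is D-J (1); add D.
Step 2: cheapest edge leaving the tree is J-K (3); add K.
Step 3: cheapest edge leaving the tree is E-K (8); add E.
Step 4: cheapest edge leaving the tree is H-J (8); add H.
Step 5: cheapest edge leaving the tree is E-F (9); add F.
Step 6: cheapest edge leaving the tree is I-J (9); add I.
Step 7: cheapest edge leaving the tree is D-L (9); add L.
Step 8: cheapest edge leaving the tree is G-L (3); add G.
Vertex order: J, D, K, E, H, F, I, L, G. The 9th vertex is G.

G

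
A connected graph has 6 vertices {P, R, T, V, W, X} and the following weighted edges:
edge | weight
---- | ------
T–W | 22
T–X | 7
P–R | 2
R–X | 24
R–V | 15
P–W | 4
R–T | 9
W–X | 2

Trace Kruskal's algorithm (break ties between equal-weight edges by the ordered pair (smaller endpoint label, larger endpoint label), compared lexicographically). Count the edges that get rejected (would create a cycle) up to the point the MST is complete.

Kruskal's algorithm — process edges by increasing weight (ties by edge label):
P–R (2): add — endpoints in different components.
W–X (2): add — endpoints in different components.
P–W (4): add — endpoints in different components.
T–X (7): add — endpoints in different components.
R–T (9): skip — T and R already connected.
R–V (15): add — endpoints in different components.
Edges rejected before the tree was complete: 1.

1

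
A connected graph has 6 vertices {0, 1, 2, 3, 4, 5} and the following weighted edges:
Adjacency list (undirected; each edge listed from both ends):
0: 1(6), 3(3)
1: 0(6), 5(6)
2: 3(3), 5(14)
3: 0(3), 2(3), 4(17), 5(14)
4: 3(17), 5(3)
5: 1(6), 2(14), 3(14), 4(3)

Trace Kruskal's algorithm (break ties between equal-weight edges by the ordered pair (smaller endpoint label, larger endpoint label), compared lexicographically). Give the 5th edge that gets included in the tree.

1-5

Sort edges by weight, then run Kruskal:
0-3 (3): add — endpoints in different components.
2-3 (3): add — endpoints in different components.
4-5 (3): add — endpoints in different components.
0-1 (6): add — endpoints in different components.
1-5 (6): add — endpoints in different components.
The 5th edge added is 1-5.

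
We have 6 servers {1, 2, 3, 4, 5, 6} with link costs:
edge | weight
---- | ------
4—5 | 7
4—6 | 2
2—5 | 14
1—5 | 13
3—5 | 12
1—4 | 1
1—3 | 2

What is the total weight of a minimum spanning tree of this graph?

26

Prim's algorithm from 2:
Step 1: cheapest edge leaving the tree is 2—5 (14); add 5.
Step 2: cheapest edge leaving the tree is 4—5 (7); add 4.
Step 3: cheapest edge leaving the tree is 1—4 (1); add 1.
Step 4: cheapest edge leaving the tree is 1—3 (2); add 3.
Step 5: cheapest edge leaving the tree is 4—6 (2); add 6.
MST edges: 2—5, 4—5, 1—4, 1—3, 4—6; total weight 14+7+1+2+2 = 26.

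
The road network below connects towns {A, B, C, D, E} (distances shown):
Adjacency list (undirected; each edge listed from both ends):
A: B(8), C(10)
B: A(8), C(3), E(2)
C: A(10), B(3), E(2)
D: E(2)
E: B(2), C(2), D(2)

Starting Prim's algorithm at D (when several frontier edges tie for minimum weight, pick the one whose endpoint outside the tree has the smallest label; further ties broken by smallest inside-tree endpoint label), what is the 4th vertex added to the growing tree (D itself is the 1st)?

Prim's algorithm from D:
Step 1: frontier [D—E 2] → take D—E (2); add E.
Step 2: frontier [B—E 2, C—E 2] → take B—E (2); add B.
Step 3: frontier [B—C 3, A—B 8, C—E 2] → take C—E (2); add C.
Step 4: frontier [A—B 8, A—C 10] → take A—B (8); add A.
Vertex order: D, E, B, C, A. The 4th vertex is C.

C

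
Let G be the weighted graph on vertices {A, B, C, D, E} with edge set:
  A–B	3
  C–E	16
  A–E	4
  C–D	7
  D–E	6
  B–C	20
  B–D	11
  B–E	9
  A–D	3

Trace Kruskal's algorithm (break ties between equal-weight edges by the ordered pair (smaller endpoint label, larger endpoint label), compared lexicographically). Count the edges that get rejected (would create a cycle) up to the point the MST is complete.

Sort edges by weight, then run Kruskal:
A–B (3): add — endpoints in different components.
A–D (3): add — endpoints in different components.
A–E (4): add — endpoints in different components.
D–E (6): skip — D and E already connected.
C–D (7): add — endpoints in different components.
Edges rejected before the tree was complete: 1.

1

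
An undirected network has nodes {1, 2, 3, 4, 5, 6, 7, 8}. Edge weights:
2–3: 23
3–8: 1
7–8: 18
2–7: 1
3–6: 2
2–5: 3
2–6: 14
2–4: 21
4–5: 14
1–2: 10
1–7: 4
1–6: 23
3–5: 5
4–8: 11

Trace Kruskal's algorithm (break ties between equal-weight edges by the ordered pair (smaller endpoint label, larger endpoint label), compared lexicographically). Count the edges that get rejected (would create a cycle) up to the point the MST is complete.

1

Kruskal: consider edges lightest-first.
2–7 (1): add — endpoints in different components.
3–8 (1): add — endpoints in different components.
3–6 (2): add — endpoints in different components.
2–5 (3): add — endpoints in different components.
1–7 (4): add — endpoints in different components.
3–5 (5): add — endpoints in different components.
1–2 (10): skip — 1 and 2 already connected.
4–8 (11): add — endpoints in different components.
Edges rejected before the tree was complete: 1.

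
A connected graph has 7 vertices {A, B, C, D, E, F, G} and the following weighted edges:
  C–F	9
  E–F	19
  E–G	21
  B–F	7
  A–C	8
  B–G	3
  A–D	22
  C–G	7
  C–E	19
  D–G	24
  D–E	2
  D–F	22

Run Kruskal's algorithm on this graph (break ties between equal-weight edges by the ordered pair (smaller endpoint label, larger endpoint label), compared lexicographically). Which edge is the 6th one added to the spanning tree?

Sort edges by weight, then run Kruskal:
D–E (2): add. Components now {A} {B} {C} {D,E} {F} {G}
B–G (3): add. Components now {A} {B,G} {C} {D,E} {F}
B–F (7): add. Components now {A} {B,F,G} {C} {D,E}
C–G (7): add. Components now {A} {B,C,F,G} {D,E}
A–C (8): add. Components now {A,B,C,F,G} {D,E}
C–F (9): skip — C and F already connected.
C–E (19): add. Components now {A,B,C,D,E,F,G}
The 6th edge added is C–E.

C-E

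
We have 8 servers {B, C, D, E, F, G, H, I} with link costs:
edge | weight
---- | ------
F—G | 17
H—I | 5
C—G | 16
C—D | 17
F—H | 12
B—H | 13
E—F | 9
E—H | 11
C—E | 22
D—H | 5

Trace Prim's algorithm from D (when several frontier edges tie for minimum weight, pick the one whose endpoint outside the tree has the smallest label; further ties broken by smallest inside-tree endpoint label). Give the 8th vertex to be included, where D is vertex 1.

Grow the tree from D using Prim:
Step 1: frontier [D—H 5, C—D 17] → take D—H (5); add H.
Step 2: frontier [C—D 17, H—I 5, E—H 11, F—H 12, B—H 13] → take H—I (5); add I.
Step 3: frontier [C—D 17, E—H 11, F—H 12, B—H 13] → take E—H (11); add E.
Step 4: frontier [C—D 17, E—F 9, C—E 22, F—H 12, B—H 13] → take E—F (9); add F.
Step 5: frontier [C—D 17, C—E 22, F—G 17, B—H 13] → take B—H (13); add B.
Step 6: frontier [C—D 17, C—E 22, F—G 17] → take C—D (17); add C.
Step 7: frontier [C—G 16, F—G 17] → take C—G (16); add G.
Vertex order: D, H, I, E, F, B, C, G. The 8th vertex is G.

G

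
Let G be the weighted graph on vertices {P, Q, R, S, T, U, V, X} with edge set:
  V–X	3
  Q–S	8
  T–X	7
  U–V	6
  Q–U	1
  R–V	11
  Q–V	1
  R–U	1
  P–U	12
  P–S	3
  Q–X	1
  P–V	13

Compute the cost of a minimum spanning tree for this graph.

22

Prim, starting at Q.
Step 1: frontier [Q–U 1, Q–V 1, Q–X 1, Q–S 8] → take Q–U (1); add U.
Step 2: frontier [Q–V 1, Q–X 1, Q–S 8, R–U 1, U–V 6, P–U 12] → take R–U (1); add R.
Step 3: frontier [Q–V 1, Q–X 1, Q–S 8, R–V 11, U–V 6, P–U 12] → take Q–V (1); add V.
Step 4: frontier [Q–X 1, Q–S 8, P–U 12, V–X 3, P–V 13] → take Q–X (1); add X.
Step 5: frontier [Q–S 8, P–U 12, P–V 13, T–X 7] → take T–X (7); add T.
Step 6: frontier [Q–S 8, P–U 12, P–V 13] → take Q–S (8); add S.
Step 7: frontier [P–S 3, P–U 12, P–V 13] → take P–S (3); add P.
MST edges: Q–U, R–U, Q–V, Q–X, T–X, Q–S, P–S; total weight 1+1+1+1+7+8+3 = 22.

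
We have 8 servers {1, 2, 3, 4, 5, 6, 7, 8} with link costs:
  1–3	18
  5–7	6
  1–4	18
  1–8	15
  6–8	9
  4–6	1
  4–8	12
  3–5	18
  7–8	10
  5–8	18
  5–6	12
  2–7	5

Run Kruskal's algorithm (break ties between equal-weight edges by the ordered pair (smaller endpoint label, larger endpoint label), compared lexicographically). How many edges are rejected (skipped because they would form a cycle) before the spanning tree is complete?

Kruskal's algorithm — process edges by increasing weight (ties by edge label):
4–6 (1): add — endpoints in different components.
2–7 (5): add — endpoints in different components.
5–7 (6): add — endpoints in different components.
6–8 (9): add — endpoints in different components.
7–8 (10): add — endpoints in different components.
4–8 (12): skip — 4 and 8 already connected.
5–6 (12): skip — 5 and 6 already connected.
1–8 (15): add — endpoints in different components.
1–3 (18): add — endpoints in different components.
Edges rejected before the tree was complete: 2.

2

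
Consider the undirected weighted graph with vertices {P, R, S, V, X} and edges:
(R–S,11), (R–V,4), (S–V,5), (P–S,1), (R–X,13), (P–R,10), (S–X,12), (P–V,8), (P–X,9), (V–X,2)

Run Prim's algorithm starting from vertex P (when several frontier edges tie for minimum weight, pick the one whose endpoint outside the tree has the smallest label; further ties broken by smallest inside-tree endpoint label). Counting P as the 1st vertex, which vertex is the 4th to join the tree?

X

Prim's algorithm from P:
Step 1: cheapest edge leaving the tree is P–S (1); add S.
Step 2: cheapest edge leaving the tree is S–V (5); add V.
Step 3: cheapest edge leaving the tree is V–X (2); add X.
Step 4: cheapest edge leaving the tree is R–V (4); add R.
Vertex order: P, S, V, X, R. The 4th vertex is X.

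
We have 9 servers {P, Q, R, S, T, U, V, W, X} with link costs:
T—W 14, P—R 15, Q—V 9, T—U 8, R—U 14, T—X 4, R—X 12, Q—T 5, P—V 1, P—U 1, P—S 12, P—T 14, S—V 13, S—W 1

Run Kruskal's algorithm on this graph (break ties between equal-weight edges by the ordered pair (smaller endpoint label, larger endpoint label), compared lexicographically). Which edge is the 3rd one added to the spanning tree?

Kruskal: consider edges lightest-first.
P—U (1): add — endpoints in different components.
P—V (1): add — endpoints in different components.
S—W (1): add — endpoints in different components.
T—X (4): add — endpoints in different components.
Q—T (5): add — endpoints in different components.
T—U (8): add — endpoints in different components.
Q—V (9): skip — V and Q already connected.
P—S (12): add — endpoints in different components.
R—X (12): add — endpoints in different components.
The 3rd edge added is S—W.

S-W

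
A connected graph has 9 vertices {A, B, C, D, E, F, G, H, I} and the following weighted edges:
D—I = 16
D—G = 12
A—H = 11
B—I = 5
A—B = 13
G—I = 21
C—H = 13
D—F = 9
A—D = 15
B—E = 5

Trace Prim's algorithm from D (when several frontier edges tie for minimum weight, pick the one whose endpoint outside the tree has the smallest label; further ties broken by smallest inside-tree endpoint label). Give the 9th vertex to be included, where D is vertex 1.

C

Grow the tree from D using Prim:
Step 1: frontier [D—F 9, D—G 12, A—D 15, D—I 16] → take D—F (9); add F.
Step 2: frontier [D—G 12, A—D 15, D—I 16] → take D—G (12); add G.
Step 3: frontier [A—D 15, D—I 16, G—I 21] → take A—D (15); add A.
Step 4: frontier [A—H 11, A—B 13, D—I 16, G—I 21] → take A—H (11); add H.
Step 5: frontier [A—B 13, D—I 16, G—I 21, C—H 13] → take A—B (13); add B.
Step 6: frontier [B—E 5, B—I 5, D—I 16, G—I 21, C—H 13] → take B—E (5); add E.
Step 7: frontier [B—I 5, D—I 16, G—I 21, C—H 13] → take B—I (5); add I.
Step 8: frontier [C—H 13] → take C—H (13); add C.
Vertex order: D, F, G, A, H, B, E, I, C. The 9th vertex is C.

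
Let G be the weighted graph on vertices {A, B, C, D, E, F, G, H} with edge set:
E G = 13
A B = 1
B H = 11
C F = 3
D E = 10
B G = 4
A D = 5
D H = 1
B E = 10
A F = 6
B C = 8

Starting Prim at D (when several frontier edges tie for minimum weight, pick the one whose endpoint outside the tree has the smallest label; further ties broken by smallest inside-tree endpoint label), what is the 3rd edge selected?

Prim's algorithm from D:
Step 1: cheapest edge leaving the tree is D H (1); add H.
Step 2: cheapest edge leaving the tree is A D (5); add A.
Step 3: cheapest edge leaving the tree is A B (1); add B.
Step 4: cheapest edge leaving the tree is B G (4); add G.
Step 5: cheapest edge leaving the tree is A F (6); add F.
Step 6: cheapest edge leaving the tree is C F (3); add C.
Step 7: cheapest edge leaving the tree is B E (10); add E.
The 3rd edge added is A B.

A-B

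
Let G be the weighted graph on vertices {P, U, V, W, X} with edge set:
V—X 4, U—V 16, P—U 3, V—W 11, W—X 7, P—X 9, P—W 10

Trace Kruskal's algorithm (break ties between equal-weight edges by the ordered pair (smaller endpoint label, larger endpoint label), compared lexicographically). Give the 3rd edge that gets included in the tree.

Kruskal's algorithm — process edges by increasing weight (ties by edge label):
P—U (3): add — endpoints in different components.
V—X (4): add — endpoints in different components.
W—X (7): add — endpoints in different components.
P—X (9): add — endpoints in different components.
The 3rd edge added is W—X.

W-X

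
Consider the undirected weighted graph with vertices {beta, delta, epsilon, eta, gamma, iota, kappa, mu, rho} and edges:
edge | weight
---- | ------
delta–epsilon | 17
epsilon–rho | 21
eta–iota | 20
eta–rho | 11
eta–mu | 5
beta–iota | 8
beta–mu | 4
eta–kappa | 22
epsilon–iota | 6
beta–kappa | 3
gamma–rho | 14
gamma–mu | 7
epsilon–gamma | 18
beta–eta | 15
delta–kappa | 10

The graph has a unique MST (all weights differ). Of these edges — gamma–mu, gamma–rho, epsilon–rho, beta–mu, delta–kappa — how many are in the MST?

Kruskal's algorithm — process edges by increasing weight (ties by edge label):
beta–kappa (3): add — endpoints in different components.
beta–mu (4): add — endpoints in different components.
eta–mu (5): add — endpoints in different components.
epsilon–iota (6): add — endpoints in different components.
gamma–mu (7): add — endpoints in different components.
beta–iota (8): add — endpoints in different components.
delta–kappa (10): add — endpoints in different components.
eta–rho (11): add — endpoints in different components.
MST edge set: {beta–kappa, beta–mu, eta–mu, epsilon–iota, gamma–mu, beta–iota, delta–kappa, eta–rho}.
Of the listed edges, {gamma–mu, beta–mu, delta–kappa} are in the MST → 3.

3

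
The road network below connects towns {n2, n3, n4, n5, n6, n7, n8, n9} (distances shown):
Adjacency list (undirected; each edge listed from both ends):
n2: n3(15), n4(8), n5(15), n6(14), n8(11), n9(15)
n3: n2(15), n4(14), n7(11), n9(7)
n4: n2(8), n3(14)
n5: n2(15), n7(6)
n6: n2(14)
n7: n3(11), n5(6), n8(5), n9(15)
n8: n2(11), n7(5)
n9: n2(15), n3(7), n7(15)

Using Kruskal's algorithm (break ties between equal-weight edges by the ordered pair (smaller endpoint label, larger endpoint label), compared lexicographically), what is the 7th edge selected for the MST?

Kruskal: consider edges lightest-first.
n7–n8 (5): add — endpoints in different components.
n5–n7 (6): add — endpoints in different components.
n3–n9 (7): add — endpoints in different components.
n2–n4 (8): add — endpoints in different components.
n2–n8 (11): add — endpoints in different components.
n3–n7 (11): add — endpoints in different components.
n2–n6 (14): add — endpoints in different components.
The 7th edge added is n2–n6.

n2-n6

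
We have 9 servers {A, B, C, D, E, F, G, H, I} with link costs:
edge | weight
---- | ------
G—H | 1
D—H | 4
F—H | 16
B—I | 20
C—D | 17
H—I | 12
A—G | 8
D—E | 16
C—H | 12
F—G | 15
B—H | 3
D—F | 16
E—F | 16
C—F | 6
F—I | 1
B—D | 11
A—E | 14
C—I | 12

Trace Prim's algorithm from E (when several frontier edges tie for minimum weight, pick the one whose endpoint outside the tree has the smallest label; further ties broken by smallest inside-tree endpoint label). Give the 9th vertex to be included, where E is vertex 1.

Grow the tree from E using Prim:
Step 1: cheapest edge leaving the tree is A—E (14); add A.
Step 2: cheapest edge leaving the tree is A—G (8); add G.
Step 3: cheapest edge leaving the tree is G—H (1); add H.
Step 4: cheapest edge leaving the tree is B—H (3); add B.
Step 5: cheapest edge leaving the tree is D—H (4); add D.
Step 6: cheapest edge leaving the tree is C—H (12); add C.
Step 7: cheapest edge leaving the tree is C—F (6); add F.
Step 8: cheapest edge leaving the tree is F—I (1); add I.
Vertex order: E, A, G, H, B, D, C, F, I. The 9th vertex is I.

I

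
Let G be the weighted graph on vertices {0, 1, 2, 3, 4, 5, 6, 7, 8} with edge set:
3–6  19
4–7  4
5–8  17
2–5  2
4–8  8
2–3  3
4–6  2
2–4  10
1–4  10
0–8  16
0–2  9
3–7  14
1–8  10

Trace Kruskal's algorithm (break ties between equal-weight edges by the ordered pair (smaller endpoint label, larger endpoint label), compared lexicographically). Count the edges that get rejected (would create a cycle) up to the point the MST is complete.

1

Kruskal: consider edges lightest-first.
2–5 (2): add — endpoints in different components.
4–6 (2): add — endpoints in different components.
2–3 (3): add — endpoints in different components.
4–7 (4): add — endpoints in different components.
4–8 (8): add — endpoints in different components.
0–2 (9): add — endpoints in different components.
1–4 (10): add — endpoints in different components.
1–8 (10): skip — 1 and 8 already connected.
2–4 (10): add — endpoints in different components.
Edges rejected before the tree was complete: 1.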